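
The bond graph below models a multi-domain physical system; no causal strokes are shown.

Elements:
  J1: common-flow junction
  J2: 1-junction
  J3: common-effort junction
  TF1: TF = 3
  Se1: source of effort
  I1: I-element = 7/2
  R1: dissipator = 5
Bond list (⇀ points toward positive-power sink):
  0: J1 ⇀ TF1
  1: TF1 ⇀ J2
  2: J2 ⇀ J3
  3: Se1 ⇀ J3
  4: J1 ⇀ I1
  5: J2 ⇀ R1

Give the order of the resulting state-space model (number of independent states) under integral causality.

β3 |J3  (Se1 (Se) sets effort on bond)
β2 |J2  (J3 effort already set via bond 3)
β4 |I1  (I1 outputs flow p/I1)
β0 |J1  (J1 flow already set via bond 4)
β1 |TF1  (TF1 one-in-one-out from 0)
β5 |J2  (J2: bond 1 brought flow, rest push out)

1  (I1 all integral)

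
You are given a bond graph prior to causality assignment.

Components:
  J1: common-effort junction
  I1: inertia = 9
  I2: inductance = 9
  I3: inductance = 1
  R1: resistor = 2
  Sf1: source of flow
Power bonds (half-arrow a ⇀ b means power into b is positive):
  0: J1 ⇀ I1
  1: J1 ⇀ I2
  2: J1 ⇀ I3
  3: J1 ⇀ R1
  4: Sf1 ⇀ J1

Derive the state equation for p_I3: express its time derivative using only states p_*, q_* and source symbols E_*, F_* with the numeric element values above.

dp_I3/dt = 2*F_Sf1 - 2*p_I1/9 - 2*p_I2/9 - 2*p_I3

β4 stroke→Sf1  (Sf1 fixes flow; stroke at Sf1)
β0 stroke→I1  (I1: I, integral causality)
β1 stroke→I2  (I2 integral (f out))
β2 stroke→I3  (I3 outputs flow p/I3)
β3 stroke→J1  (J1: last free bond brings effort in)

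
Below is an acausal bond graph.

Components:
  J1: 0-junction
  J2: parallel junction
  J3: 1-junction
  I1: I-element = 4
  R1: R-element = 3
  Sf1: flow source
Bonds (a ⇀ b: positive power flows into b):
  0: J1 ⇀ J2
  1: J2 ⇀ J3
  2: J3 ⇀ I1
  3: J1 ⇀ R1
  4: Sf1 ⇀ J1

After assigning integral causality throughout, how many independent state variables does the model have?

1  (I1 all integral)

β4 |Sf1  (source Sf1 imposes f)
β2 |I1  (I1: I, integral causality)
β1 |J3  (J3: bond 2 brought flow, rest push out)
β0 |J2  (J2: last free bond brings effort in)
β3 |J1  (J1 needs exactly one e-in)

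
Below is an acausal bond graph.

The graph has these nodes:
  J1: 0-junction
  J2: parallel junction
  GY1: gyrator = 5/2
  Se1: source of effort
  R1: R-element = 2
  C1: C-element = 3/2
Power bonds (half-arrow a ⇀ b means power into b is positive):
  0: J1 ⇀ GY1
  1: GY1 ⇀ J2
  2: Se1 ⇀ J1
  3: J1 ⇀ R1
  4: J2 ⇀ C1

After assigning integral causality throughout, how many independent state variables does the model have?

1  (C1 all integral)

#2 |J1  (source Se1 imposes e)
#0 |GY1  (J1: bond 2 brought effort, rest push out)
#3 |R1  (J1: bond 2 brought effort, rest push out)
#1 |GY1  (through GY1, causality inverts; strokes same side of GY1)
#4 |J2  (J2 needs exactly one e-in)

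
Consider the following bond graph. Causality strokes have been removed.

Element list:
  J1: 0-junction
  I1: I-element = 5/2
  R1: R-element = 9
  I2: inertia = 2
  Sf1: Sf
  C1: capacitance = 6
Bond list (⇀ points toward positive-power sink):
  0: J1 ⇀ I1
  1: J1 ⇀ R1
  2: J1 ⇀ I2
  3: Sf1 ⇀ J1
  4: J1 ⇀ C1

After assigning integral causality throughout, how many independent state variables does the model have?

β3 →Sf1  (Sf1 (Sf) sets flow on bond)
β0 →I1  (I1 integral (f out))
β2 →I2  (prefer integral on I2)
β4 →J1  (C1 integral (e out))
β1 →R1  (0-jn J1 has e-setter on 4)

3  (C1, I1, I2 all integral)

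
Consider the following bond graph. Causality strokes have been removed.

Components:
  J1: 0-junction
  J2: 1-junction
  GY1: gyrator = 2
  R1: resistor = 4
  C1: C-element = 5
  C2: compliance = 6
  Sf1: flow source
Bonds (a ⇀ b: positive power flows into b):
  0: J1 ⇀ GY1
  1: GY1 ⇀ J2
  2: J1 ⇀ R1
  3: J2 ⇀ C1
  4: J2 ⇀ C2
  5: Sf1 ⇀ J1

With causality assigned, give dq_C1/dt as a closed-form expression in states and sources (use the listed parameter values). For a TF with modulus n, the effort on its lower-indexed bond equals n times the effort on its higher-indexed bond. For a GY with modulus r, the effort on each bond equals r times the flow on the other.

bond 5 |Sf1  (Sf1: flow source, stroke at near end)
bond 3 |J2  (prefer integral on C1)
bond 4 |J2  (prefer integral on C2)
bond 1 |GY1  (J2: last free bond brings flow in)
bond 0 |GY1  (through GY1, causality inverts; strokes same side of GY1)
bond 2 |J1  (J1: last free bond brings effort in)

dq_C1/dt = 2*F_Sf1 - q_C1/5 - q_C2/6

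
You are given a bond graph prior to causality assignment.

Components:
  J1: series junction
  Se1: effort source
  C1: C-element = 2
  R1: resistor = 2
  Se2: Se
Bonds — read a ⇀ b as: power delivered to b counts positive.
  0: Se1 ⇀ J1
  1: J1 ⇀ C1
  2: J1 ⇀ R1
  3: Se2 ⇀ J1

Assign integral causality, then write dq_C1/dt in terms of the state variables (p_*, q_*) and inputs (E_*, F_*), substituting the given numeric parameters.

b0 →J1  (Se1 fixes effort; stroke away)
b3 →J1  (Se2 (Se) sets effort on bond)
b1 →J1  (C1 integral (e out))
b2 →R1  (closing 1-jn rule on J1)

dq_C1/dt = E_Se1/2 + E_Se2/2 - q_C1/4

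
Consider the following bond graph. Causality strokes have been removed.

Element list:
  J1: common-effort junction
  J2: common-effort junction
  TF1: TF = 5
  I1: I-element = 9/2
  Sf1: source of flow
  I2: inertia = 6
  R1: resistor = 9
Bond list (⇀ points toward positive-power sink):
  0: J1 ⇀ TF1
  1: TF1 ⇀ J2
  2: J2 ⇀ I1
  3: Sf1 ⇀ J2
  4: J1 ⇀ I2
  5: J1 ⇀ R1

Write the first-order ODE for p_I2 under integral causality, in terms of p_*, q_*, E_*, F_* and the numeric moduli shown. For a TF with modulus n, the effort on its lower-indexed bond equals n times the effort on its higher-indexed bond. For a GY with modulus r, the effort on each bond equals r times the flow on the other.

bond 3 stroke at Sf1  (Sf1: flow source, stroke at near end)
bond 2 stroke at I1  (I1 integral (f out))
bond 1 stroke at J2  (J2 needs exactly one e-in)
bond 0 stroke at TF1  (TF TF1: opposite of bond 1)
bond 4 stroke at I2  (I2: I, integral causality)
bond 5 stroke at J1  (J1: last free bond brings effort in)

dp_I2/dt = 9*F_Sf1/5 - 2*p_I1/5 - 3*p_I2/2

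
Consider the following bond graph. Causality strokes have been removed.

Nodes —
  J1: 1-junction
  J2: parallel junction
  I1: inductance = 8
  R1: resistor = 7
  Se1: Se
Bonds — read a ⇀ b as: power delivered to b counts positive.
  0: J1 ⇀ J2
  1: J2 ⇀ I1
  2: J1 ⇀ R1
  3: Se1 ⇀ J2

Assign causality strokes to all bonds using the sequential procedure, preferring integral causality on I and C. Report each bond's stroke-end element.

b3 stroke→J2  (Se1: effort source, stroke at far end)
b0 stroke→J1  (J2: bond 3 brought effort, rest push out)
b1 stroke→I1  (common-e at J2 fixed by 3)
b2 stroke→R1  (only one flow-in slot at J1)

bond 0 →J1
bond 1 →I1
bond 2 →R1
bond 3 →J2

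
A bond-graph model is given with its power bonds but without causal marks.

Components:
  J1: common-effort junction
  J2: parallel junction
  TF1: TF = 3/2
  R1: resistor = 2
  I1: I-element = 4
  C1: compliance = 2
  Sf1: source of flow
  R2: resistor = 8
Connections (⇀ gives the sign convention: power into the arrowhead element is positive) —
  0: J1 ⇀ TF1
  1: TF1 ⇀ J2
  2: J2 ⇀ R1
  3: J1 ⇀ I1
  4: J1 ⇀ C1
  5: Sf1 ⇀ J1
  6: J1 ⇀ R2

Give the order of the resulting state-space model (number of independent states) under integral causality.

2  (C1, I1 all integral)

bond 5 stroke at Sf1  (Sf1 (Sf) sets flow on bond)
bond 3 stroke at I1  (I1 outputs flow p/I1)
bond 4 stroke at J1  (C1 integral (e out))
bond 0 stroke at TF1  (J1 effort already set via bond 4)
bond 6 stroke at R2  (J1: bond 4 brought effort, rest push out)
bond 1 stroke at J2  (through TF1, causality passes straight; one stroke at TF1)
bond 2 stroke at R1  (J2: bond 1 brought effort, rest push out)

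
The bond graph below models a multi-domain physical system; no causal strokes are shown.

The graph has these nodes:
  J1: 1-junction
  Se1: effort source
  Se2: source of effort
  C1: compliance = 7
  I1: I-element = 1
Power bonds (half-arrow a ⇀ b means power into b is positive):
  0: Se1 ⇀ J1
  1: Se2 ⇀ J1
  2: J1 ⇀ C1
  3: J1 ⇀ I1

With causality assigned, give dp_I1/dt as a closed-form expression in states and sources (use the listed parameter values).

β0 →J1  (source Se1 imposes e)
β1 →J1  (Se2 (Se) sets effort on bond)
β2 →J1  (prefer integral on C1)
β3 →I1  (only one flow-in slot at J1)

dp_I1/dt = E_Se1 + E_Se2 - q_C1/7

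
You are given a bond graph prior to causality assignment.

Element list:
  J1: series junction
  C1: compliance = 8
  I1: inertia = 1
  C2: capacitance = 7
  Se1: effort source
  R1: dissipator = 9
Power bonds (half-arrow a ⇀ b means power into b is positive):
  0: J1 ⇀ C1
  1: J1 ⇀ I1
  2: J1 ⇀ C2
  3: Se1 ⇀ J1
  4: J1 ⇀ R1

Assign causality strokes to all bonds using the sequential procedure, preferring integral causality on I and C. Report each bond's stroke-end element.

#3 →J1  (Se1: effort source, stroke at far end)
#0 →J1  (C1 integral (e out))
#1 →I1  (prefer integral on I1)
#2 →J1  (J1 flow already set via bond 1)
#4 →J1  (J1: bond 1 brought flow, rest push out)

b0 stroke at J1
b1 stroke at I1
b2 stroke at J1
b3 stroke at J1
b4 stroke at J1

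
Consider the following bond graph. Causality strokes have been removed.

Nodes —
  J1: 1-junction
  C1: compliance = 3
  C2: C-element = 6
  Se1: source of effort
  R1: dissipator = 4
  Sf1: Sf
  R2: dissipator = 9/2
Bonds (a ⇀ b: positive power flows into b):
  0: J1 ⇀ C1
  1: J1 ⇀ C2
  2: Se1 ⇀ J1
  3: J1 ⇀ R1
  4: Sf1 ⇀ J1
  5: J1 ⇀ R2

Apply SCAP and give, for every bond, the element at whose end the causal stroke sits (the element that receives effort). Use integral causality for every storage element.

#2 |J1  (Se1 fixes effort; stroke away)
#4 |Sf1  (Sf1 fixes flow; stroke at Sf1)
#0 |J1  (J1: bond 4 brought flow, rest push out)
#1 |J1  (common-f at J1 fixed by 4)
#3 |J1  (J1 flow already set via bond 4)
#5 |J1  (common-f at J1 fixed by 4)

β0 |J1
β1 |J1
β2 |J1
β3 |J1
β4 |Sf1
β5 |J1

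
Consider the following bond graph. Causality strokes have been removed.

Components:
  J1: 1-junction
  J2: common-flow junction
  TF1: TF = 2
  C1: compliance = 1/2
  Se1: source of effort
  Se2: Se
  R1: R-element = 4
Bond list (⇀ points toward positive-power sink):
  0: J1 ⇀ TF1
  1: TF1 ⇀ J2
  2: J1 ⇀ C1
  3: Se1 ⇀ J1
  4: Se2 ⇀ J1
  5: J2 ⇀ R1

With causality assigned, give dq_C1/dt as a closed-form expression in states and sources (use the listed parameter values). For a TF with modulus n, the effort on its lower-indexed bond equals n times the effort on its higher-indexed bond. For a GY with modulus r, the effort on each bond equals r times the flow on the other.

bond 3 →J1  (Se1: effort source, stroke at far end)
bond 4 →J1  (Se2: effort source, stroke at far end)
bond 2 →J1  (C1: C, integral causality)
bond 0 →TF1  (closing 1-jn rule on J1)
bond 1 →J2  (TF1 one-in-one-out from 0)
bond 5 →R1  (closing 1-jn rule on J2)

dq_C1/dt = E_Se1/16 + E_Se2/16 - q_C1/8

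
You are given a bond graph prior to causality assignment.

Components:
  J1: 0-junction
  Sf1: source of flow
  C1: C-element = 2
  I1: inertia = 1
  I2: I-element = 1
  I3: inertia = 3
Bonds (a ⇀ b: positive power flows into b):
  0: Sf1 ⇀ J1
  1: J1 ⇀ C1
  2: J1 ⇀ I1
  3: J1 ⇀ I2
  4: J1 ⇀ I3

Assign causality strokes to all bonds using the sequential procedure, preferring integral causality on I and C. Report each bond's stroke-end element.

β0 |Sf1
β1 |J1
β2 |I1
β3 |I2
β4 |I3

b0 |Sf1  (Sf1 fixes flow; stroke at Sf1)
b1 |J1  (prefer integral on C1)
b2 |I1  (J1: bond 1 brought effort, rest push out)
b3 |I2  (J1: bond 1 brought effort, rest push out)
b4 |I3  (0-jn J1 has e-setter on 1)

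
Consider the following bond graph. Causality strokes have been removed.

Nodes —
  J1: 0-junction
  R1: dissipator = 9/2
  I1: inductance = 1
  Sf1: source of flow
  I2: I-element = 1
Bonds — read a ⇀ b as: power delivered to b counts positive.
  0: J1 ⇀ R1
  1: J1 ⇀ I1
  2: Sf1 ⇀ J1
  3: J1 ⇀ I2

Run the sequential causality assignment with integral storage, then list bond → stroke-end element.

bond 2 |Sf1  (source Sf1 imposes f)
bond 1 |I1  (I1: I, integral causality)
bond 3 |I2  (I2 integral (f out))
bond 0 |J1  (J1: last free bond brings effort in)

b0 stroke at J1
b1 stroke at I1
b2 stroke at Sf1
b3 stroke at I2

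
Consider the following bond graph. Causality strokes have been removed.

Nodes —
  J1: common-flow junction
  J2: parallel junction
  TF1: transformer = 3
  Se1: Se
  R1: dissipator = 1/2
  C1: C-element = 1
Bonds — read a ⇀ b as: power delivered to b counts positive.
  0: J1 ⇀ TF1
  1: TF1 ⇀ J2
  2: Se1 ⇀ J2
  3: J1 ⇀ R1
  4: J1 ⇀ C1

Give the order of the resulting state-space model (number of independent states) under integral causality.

bond 2 →J2  (Se1 fixes effort; stroke away)
bond 1 →TF1  (0-jn J2 has e-setter on 2)
bond 0 →J1  (through TF1, causality passes straight; one stroke at TF1)
bond 4 →J1  (prefer integral on C1)
bond 3 →R1  (closing 1-jn rule on J1)

1  (C1 all integral)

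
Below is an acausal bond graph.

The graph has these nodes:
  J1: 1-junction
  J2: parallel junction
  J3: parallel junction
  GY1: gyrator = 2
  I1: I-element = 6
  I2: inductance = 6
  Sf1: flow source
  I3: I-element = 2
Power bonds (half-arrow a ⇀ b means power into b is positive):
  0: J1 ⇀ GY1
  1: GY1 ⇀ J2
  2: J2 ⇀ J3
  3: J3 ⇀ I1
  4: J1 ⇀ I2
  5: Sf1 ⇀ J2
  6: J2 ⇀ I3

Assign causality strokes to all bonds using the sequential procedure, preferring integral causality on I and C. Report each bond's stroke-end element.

#0 →J1
#1 →J2
#2 →J3
#3 →I1
#4 →I2
#5 →Sf1
#6 →I3

b5 |Sf1  (Sf1 (Sf) sets flow on bond)
b3 |I1  (I1: I, integral causality)
b2 |J3  (closing 0-jn rule on J3)
b4 |I2  (I2 integral (f out))
b0 |J1  (J1 flow already set via bond 4)
b1 |J2  (GY1: gyrator matches bond 0)
b6 |I3  (J2 effort already set via bond 1)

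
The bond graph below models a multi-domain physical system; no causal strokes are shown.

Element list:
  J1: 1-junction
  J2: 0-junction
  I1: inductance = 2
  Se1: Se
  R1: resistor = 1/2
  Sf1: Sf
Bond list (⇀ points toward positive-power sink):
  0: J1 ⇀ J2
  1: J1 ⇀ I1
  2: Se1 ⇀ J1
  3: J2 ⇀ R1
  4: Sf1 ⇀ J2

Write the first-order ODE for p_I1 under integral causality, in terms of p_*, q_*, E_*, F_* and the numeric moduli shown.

dp_I1/dt = E_Se1 - F_Sf1/2 - p_I1/4

b2 →J1  (source Se1 imposes e)
b4 →Sf1  (Sf1 fixes flow; stroke at Sf1)
b1 →I1  (prefer integral on I1)
b0 →J1  (1-jn J1 has f-setter on 1)
b3 →J2  (J2 needs exactly one e-in)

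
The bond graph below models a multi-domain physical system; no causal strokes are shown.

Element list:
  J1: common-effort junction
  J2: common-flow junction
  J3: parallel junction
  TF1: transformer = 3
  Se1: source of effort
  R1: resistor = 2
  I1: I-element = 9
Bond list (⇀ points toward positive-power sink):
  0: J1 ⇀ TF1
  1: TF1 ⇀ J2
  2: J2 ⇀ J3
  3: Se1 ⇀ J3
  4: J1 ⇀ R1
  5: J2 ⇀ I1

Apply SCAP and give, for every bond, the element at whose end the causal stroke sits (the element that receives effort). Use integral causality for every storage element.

β3 stroke at J3  (Se1 (Se) sets effort on bond)
β2 stroke at J2  (J3: bond 3 brought effort, rest push out)
β5 stroke at I1  (I1 integral (f out))
β1 stroke at J2  (J2 flow already set via bond 5)
β0 stroke at TF1  (TF1: transformer flips bond 1)
β4 stroke at J1  (J1 needs exactly one e-in)

#0 |TF1
#1 |J2
#2 |J2
#3 |J3
#4 |J1
#5 |I1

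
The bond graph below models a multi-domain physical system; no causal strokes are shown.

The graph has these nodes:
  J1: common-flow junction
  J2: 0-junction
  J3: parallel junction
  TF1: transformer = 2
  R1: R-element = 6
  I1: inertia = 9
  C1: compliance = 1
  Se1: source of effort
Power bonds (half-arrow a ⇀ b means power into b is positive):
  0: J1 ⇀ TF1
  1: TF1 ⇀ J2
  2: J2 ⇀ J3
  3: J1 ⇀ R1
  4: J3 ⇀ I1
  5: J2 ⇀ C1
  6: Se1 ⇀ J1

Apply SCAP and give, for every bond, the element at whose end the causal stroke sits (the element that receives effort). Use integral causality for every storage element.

#6 →J1  (Se1 fixes effort; stroke away)
#4 →I1  (I1: I, integral causality)
#2 →J3  (closing 0-jn rule on J3)
#5 →J2  (prefer integral on C1)
#1 →TF1  (J2 effort already set via bond 5)
#0 →J1  (through TF1, causality passes straight; one stroke at TF1)
#3 →R1  (closing 1-jn rule on J1)

#0 stroke→J1
#1 stroke→TF1
#2 stroke→J3
#3 stroke→R1
#4 stroke→I1
#5 stroke→J2
#6 stroke→J1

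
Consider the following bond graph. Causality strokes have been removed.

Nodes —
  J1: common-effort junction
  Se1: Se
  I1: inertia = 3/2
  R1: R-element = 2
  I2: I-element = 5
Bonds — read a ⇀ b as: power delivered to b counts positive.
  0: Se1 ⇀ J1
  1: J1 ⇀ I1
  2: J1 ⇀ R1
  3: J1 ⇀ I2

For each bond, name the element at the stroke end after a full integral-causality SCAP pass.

bond 0 stroke at J1  (Se1: effort source, stroke at far end)
bond 1 stroke at I1  (J1 effort already set via bond 0)
bond 2 stroke at R1  (common-e at J1 fixed by 0)
bond 3 stroke at I2  (common-e at J1 fixed by 0)

β0 →J1
β1 →I1
β2 →R1
β3 →I2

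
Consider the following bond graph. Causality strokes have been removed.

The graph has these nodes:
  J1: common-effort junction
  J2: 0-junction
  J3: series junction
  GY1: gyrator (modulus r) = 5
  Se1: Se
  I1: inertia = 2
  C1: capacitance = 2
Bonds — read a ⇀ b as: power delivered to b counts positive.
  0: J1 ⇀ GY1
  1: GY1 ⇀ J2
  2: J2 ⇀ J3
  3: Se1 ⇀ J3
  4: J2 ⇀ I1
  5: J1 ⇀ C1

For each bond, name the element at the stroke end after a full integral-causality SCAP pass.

β3 stroke→J3  (source Se1 imposes e)
β2 stroke→J2  (J3: last free bond brings flow in)
β1 stroke→GY1  (J2 effort already set via bond 2)
β4 stroke→I1  (0-jn J2 has e-setter on 2)
β0 stroke→GY1  (through GY1, causality inverts; strokes same side of GY1)
β5 stroke→J1  (J1: last free bond brings effort in)

b0 stroke→GY1
b1 stroke→GY1
b2 stroke→J2
b3 stroke→J3
b4 stroke→I1
b5 stroke→J1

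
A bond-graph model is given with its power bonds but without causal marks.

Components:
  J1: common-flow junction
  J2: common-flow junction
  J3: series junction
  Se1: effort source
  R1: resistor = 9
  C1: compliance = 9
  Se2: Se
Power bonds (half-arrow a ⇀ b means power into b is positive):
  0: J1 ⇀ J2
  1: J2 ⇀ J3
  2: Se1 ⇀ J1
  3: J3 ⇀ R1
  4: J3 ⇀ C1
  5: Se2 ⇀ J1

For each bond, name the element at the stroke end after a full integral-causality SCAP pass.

#0 |J2
#1 |J3
#2 |J1
#3 |R1
#4 |J3
#5 |J1

#2 →J1  (Se1: effort source, stroke at far end)
#5 →J1  (Se2: effort source, stroke at far end)
#0 →J2  (only one flow-in slot at J1)
#1 →J3  (J2 needs exactly one f-in)
#4 →J3  (C1 integral (e out))
#3 →R1  (J3 needs exactly one f-in)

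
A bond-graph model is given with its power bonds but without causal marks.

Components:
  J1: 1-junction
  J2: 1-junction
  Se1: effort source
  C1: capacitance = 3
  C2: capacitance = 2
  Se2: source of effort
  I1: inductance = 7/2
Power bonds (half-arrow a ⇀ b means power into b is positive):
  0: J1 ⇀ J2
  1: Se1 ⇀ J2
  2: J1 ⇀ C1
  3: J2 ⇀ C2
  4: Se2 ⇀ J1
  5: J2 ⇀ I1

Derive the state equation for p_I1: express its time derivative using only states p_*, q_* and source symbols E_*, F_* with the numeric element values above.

b1 stroke→J2  (Se1 fixes effort; stroke away)
b4 stroke→J1  (Se2: effort source, stroke at far end)
b2 stroke→J1  (C1: C, integral causality)
b0 stroke→J2  (closing 1-jn rule on J1)
b3 stroke→J2  (C2 outputs effort q/C2)
b5 stroke→I1  (closing 1-jn rule on J2)

dp_I1/dt = E_Se1 + E_Se2 - q_C1/3 - q_C2/2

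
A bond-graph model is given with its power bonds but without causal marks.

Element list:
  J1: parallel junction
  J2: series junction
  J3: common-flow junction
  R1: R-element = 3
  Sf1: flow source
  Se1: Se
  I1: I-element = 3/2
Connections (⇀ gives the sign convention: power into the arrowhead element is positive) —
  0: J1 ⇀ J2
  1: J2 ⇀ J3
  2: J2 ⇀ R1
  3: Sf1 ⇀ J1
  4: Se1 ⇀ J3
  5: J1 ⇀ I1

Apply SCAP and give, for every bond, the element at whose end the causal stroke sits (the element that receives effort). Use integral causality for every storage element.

β0 |J1
β1 |J2
β2 |J2
β3 |Sf1
β4 |J3
β5 |I1

b3 stroke→Sf1  (Sf1 (Sf) sets flow on bond)
b4 stroke→J3  (Se1 (Se) sets effort on bond)
b1 stroke→J2  (J3: last free bond brings flow in)
b5 stroke→I1  (I1: I, integral causality)
b0 stroke→J1  (closing 0-jn rule on J1)
b2 stroke→J2  (common-f at J2 fixed by 0)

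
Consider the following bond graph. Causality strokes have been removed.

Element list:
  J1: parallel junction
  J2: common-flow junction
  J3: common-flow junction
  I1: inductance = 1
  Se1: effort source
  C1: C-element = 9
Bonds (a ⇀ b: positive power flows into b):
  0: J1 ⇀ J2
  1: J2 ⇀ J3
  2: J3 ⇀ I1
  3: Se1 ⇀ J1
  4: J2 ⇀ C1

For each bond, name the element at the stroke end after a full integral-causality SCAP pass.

β3 |J1  (Se1 (Se) sets effort on bond)
β0 |J2  (J1 effort already set via bond 3)
β2 |I1  (prefer integral on I1)
β1 |J3  (common-f at J3 fixed by 2)
β4 |J2  (J2 flow already set via bond 1)

#0 →J2
#1 →J3
#2 →I1
#3 →J1
#4 →J2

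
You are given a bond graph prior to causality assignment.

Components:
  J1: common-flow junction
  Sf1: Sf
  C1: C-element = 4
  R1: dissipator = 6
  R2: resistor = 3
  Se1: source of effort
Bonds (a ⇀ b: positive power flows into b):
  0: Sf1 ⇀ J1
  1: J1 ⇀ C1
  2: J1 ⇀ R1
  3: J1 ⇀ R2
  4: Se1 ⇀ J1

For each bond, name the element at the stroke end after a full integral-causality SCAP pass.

bond 0 stroke at Sf1
bond 1 stroke at J1
bond 2 stroke at J1
bond 3 stroke at J1
bond 4 stroke at J1

b0 →Sf1  (Sf1 (Sf) sets flow on bond)
b4 →J1  (source Se1 imposes e)
b1 →J1  (J1: bond 0 brought flow, rest push out)
b2 →J1  (common-f at J1 fixed by 0)
b3 →J1  (J1 flow already set via bond 0)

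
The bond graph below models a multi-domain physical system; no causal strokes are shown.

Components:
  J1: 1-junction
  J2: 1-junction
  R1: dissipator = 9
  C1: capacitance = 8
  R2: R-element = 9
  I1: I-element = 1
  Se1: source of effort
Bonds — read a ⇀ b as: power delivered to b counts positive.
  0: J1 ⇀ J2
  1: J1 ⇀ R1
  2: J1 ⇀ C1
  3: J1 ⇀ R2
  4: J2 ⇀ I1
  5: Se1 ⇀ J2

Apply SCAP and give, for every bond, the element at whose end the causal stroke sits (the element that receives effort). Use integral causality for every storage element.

b0 stroke→J2
b1 stroke→J1
b2 stroke→J1
b3 stroke→J1
b4 stroke→I1
b5 stroke→J2

bond 5 stroke→J2  (Se1: effort source, stroke at far end)
bond 2 stroke→J1  (prefer integral on C1)
bond 4 stroke→I1  (I1: I, integral causality)
bond 0 stroke→J2  (common-f at J2 fixed by 4)
bond 1 stroke→J1  (J1 flow already set via bond 0)
bond 3 stroke→J1  (J1: bond 0 brought flow, rest push out)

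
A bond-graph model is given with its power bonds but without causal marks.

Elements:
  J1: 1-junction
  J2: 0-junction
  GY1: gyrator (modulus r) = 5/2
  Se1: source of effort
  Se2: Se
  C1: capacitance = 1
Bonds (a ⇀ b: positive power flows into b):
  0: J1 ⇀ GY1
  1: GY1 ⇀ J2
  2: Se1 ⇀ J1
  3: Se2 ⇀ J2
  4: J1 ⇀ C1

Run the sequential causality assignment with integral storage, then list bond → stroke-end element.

#2 stroke at J1  (Se1: effort source, stroke at far end)
#3 stroke at J2  (Se2: effort source, stroke at far end)
#1 stroke at GY1  (J2: bond 3 brought effort, rest push out)
#0 stroke at GY1  (GY1: gyrator matches bond 1)
#4 stroke at J1  (J1: bond 0 brought flow, rest push out)

b0 →GY1
b1 →GY1
b2 →J1
b3 →J2
b4 →J1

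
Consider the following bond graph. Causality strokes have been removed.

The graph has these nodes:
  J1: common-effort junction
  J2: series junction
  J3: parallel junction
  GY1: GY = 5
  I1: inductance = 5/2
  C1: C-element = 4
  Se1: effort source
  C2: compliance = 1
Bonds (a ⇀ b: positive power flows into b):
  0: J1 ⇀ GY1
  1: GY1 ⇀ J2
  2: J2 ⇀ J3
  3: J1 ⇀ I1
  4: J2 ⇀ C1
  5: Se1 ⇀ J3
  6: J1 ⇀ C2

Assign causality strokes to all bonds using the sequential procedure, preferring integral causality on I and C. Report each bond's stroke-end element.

β0 stroke→GY1
β1 stroke→GY1
β2 stroke→J2
β3 stroke→I1
β4 stroke→J2
β5 stroke→J3
β6 stroke→J1

b5 →J3  (source Se1 imposes e)
b2 →J2  (J3: bond 5 brought effort, rest push out)
b3 →I1  (I1 integral (f out))
b4 →J2  (C1 outputs effort q/C1)
b1 →GY1  (closing 1-jn rule on J2)
b0 →GY1  (through GY1, causality inverts; strokes same side of GY1)
b6 →J1  (closing 0-jn rule on J1)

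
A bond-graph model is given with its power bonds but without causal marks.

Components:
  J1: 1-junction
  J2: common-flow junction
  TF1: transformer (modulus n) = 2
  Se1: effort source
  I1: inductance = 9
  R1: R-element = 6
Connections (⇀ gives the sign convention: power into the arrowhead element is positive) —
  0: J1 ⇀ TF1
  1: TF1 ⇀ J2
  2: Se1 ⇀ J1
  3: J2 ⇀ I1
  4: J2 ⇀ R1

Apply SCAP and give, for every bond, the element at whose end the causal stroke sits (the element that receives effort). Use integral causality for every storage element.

bond 2 stroke→J1  (Se1: effort source, stroke at far end)
bond 0 stroke→TF1  (only one flow-in slot at J1)
bond 1 stroke→J2  (TF1: transformer flips bond 0)
bond 3 stroke→I1  (I1: I, integral causality)
bond 4 stroke→J2  (common-f at J2 fixed by 3)

β0 |TF1
β1 |J2
β2 |J1
β3 |I1
β4 |J2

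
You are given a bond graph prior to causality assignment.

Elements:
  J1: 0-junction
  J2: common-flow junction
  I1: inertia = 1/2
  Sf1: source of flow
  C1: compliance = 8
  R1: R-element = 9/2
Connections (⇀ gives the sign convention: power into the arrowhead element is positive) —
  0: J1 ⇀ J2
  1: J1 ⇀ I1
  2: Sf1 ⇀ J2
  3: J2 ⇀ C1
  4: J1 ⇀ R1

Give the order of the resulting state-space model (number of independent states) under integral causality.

bond 2 stroke at Sf1  (Sf1 (Sf) sets flow on bond)
bond 0 stroke at J2  (J2: bond 2 brought flow, rest push out)
bond 3 stroke at J2  (1-jn J2 has f-setter on 2)
bond 1 stroke at I1  (I1 integral (f out))
bond 4 stroke at J1  (only one effort-in slot at J1)

2  (C1, I1 all integral)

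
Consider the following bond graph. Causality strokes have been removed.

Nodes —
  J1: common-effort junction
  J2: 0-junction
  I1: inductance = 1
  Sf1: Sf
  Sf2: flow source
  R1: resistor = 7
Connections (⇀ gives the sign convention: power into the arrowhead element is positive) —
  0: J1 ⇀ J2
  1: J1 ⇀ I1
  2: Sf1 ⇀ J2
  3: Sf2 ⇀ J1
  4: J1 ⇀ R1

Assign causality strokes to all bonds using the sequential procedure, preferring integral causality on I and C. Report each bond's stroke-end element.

β0 stroke at J2
β1 stroke at I1
β2 stroke at Sf1
β3 stroke at Sf2
β4 stroke at J1

bond 2 |Sf1  (Sf1 fixes flow; stroke at Sf1)
bond 3 |Sf2  (Sf2: flow source, stroke at near end)
bond 0 |J2  (J2 needs exactly one e-in)
bond 1 |I1  (I1 outputs flow p/I1)
bond 4 |J1  (J1 needs exactly one e-in)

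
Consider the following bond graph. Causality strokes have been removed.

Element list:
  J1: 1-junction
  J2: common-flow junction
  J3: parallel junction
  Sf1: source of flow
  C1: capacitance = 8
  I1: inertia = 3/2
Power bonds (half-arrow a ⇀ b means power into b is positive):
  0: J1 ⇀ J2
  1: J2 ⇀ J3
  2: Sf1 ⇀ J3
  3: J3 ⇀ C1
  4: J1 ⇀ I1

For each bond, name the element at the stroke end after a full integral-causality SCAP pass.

#0 stroke at J1
#1 stroke at J2
#2 stroke at Sf1
#3 stroke at J3
#4 stroke at I1

#2 →Sf1  (Sf1 fixes flow; stroke at Sf1)
#3 →J3  (C1: C, integral causality)
#1 →J2  (J3 effort already set via bond 3)
#0 →J1  (J2: last free bond brings flow in)
#4 →I1  (closing 1-jn rule on J1)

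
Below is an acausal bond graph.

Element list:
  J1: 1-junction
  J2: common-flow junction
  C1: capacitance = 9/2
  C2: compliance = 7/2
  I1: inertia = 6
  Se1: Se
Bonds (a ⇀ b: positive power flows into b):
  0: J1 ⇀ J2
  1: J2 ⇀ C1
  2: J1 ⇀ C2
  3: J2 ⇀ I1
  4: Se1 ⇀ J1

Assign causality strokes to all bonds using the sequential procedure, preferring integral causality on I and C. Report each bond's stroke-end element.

b4 →J1  (Se1 fixes effort; stroke away)
b1 →J2  (C1 integral (e out))
b2 →J1  (C2: C, integral causality)
b0 →J2  (closing 1-jn rule on J1)
b3 →I1  (only one flow-in slot at J2)

bond 0 stroke at J2
bond 1 stroke at J2
bond 2 stroke at J1
bond 3 stroke at I1
bond 4 stroke at J1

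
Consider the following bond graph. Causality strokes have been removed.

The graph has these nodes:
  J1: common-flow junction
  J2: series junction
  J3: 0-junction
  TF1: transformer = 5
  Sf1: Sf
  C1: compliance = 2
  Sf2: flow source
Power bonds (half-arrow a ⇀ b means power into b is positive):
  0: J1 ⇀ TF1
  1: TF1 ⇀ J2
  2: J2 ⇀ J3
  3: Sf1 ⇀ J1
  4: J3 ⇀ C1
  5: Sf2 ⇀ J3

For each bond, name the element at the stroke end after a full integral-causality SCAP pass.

bond 3 |Sf1  (source Sf1 imposes f)
bond 5 |Sf2  (Sf2 fixes flow; stroke at Sf2)
bond 0 |J1  (1-jn J1 has f-setter on 3)
bond 1 |TF1  (TF1 one-in-one-out from 0)
bond 2 |J2  (1-jn J2 has f-setter on 1)
bond 4 |J3  (only one effort-in slot at J3)

bond 0 stroke→J1
bond 1 stroke→TF1
bond 2 stroke→J2
bond 3 stroke→Sf1
bond 4 stroke→J3
bond 5 stroke→Sf2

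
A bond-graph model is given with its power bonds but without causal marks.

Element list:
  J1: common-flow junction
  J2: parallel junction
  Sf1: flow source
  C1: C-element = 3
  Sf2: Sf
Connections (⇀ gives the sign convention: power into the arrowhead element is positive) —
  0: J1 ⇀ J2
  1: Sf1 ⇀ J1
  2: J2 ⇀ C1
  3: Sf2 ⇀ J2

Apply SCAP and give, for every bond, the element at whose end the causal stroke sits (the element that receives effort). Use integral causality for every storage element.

bond 1 →Sf1  (source Sf1 imposes f)
bond 3 →Sf2  (Sf2 (Sf) sets flow on bond)
bond 0 →J1  (common-f at J1 fixed by 1)
bond 2 →J2  (J2: last free bond brings effort in)

β0 stroke→J1
β1 stroke→Sf1
β2 stroke→J2
β3 stroke→Sf2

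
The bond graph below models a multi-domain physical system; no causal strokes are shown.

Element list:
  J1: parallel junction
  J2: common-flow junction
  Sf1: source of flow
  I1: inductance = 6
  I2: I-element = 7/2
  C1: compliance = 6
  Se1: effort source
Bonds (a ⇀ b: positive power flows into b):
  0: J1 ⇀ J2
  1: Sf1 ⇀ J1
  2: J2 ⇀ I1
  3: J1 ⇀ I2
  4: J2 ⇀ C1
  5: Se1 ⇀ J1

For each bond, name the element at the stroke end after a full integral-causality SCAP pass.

b1 →Sf1  (source Sf1 imposes f)
b5 →J1  (Se1 fixes effort; stroke away)
b0 →J2  (0-jn J1 has e-setter on 5)
b3 →I2  (J1 effort already set via bond 5)
b2 →I1  (I1 outputs flow p/I1)
b4 →J2  (J2 flow already set via bond 2)

β0 |J2
β1 |Sf1
β2 |I1
β3 |I2
β4 |J2
β5 |J1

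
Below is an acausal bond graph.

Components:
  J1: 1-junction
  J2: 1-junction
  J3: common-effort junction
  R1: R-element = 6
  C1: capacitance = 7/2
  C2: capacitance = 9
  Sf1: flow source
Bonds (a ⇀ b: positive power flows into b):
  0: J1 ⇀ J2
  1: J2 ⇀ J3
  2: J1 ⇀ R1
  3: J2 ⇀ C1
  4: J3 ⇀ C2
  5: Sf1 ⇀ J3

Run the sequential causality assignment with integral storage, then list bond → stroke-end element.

#0 stroke at J1
#1 stroke at J2
#2 stroke at R1
#3 stroke at J2
#4 stroke at J3
#5 stroke at Sf1

#5 |Sf1  (source Sf1 imposes f)
#3 |J2  (prefer integral on C1)
#4 |J3  (C2 outputs effort q/C2)
#1 |J2  (J3: bond 4 brought effort, rest push out)
#0 |J1  (J2 needs exactly one f-in)
#2 |R1  (closing 1-jn rule on J1)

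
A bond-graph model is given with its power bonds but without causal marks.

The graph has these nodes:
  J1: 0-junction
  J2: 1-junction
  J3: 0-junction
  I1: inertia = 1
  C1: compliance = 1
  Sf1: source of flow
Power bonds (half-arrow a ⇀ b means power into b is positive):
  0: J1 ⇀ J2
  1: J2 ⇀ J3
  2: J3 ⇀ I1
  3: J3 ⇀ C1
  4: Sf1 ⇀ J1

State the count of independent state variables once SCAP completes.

2  (C1, I1 all integral)

#4 →Sf1  (source Sf1 imposes f)
#0 →J1  (closing 0-jn rule on J1)
#1 →J2  (common-f at J2 fixed by 0)
#2 →I1  (I1: I, integral causality)
#3 →J3  (closing 0-jn rule on J3)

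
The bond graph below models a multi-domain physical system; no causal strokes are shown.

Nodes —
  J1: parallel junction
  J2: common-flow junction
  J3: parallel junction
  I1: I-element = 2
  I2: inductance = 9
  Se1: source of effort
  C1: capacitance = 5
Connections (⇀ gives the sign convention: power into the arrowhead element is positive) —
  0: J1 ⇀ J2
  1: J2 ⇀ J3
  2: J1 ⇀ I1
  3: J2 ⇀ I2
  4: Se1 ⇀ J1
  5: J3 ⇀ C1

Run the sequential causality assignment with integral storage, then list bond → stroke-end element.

β0 stroke→J2
β1 stroke→J2
β2 stroke→I1
β3 stroke→I2
β4 stroke→J1
β5 stroke→J3

#4 |J1  (Se1: effort source, stroke at far end)
#0 |J2  (J1 effort already set via bond 4)
#2 |I1  (common-e at J1 fixed by 4)
#3 |I2  (prefer integral on I2)
#1 |J2  (J2 flow already set via bond 3)
#5 |J3  (J3: last free bond brings effort in)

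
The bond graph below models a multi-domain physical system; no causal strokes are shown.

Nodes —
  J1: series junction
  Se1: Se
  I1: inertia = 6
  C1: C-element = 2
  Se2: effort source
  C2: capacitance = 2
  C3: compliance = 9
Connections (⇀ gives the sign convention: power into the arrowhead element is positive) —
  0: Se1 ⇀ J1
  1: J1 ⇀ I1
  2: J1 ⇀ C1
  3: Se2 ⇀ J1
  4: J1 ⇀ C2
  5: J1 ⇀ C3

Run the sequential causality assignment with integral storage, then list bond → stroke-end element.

#0 |J1  (source Se1 imposes e)
#3 |J1  (Se2: effort source, stroke at far end)
#1 |I1  (prefer integral on I1)
#2 |J1  (1-jn J1 has f-setter on 1)
#4 |J1  (1-jn J1 has f-setter on 1)
#5 |J1  (J1 flow already set via bond 1)

#0 stroke at J1
#1 stroke at I1
#2 stroke at J1
#3 stroke at J1
#4 stroke at J1
#5 stroke at J1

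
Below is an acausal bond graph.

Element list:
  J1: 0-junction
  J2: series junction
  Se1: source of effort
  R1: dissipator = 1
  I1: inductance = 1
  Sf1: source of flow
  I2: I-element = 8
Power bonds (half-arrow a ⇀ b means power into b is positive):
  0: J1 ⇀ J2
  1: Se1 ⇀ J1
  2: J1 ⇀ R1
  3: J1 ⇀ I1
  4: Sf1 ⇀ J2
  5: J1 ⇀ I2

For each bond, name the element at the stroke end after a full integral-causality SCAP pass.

bond 1 stroke→J1  (Se1: effort source, stroke at far end)
bond 4 stroke→Sf1  (Sf1 fixes flow; stroke at Sf1)
bond 0 stroke→J2  (J1 effort already set via bond 1)
bond 2 stroke→R1  (J1: bond 1 brought effort, rest push out)
bond 3 stroke→I1  (J1 effort already set via bond 1)
bond 5 stroke→I2  (common-e at J1 fixed by 1)

#0 →J2
#1 →J1
#2 →R1
#3 →I1
#4 →Sf1
#5 →I2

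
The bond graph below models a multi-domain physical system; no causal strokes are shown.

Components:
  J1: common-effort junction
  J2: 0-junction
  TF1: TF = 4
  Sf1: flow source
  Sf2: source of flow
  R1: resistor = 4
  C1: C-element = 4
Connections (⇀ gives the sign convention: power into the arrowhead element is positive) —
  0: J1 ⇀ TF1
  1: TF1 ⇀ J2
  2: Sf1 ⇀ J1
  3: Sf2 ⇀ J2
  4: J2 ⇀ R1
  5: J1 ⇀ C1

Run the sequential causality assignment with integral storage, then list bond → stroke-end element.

β2 →Sf1  (Sf1 (Sf) sets flow on bond)
β3 →Sf2  (source Sf2 imposes f)
β5 →J1  (prefer integral on C1)
β0 →TF1  (common-e at J1 fixed by 5)
β1 →J2  (TF1: transformer flips bond 0)
β4 →R1  (common-e at J2 fixed by 1)

#0 stroke at TF1
#1 stroke at J2
#2 stroke at Sf1
#3 stroke at Sf2
#4 stroke at R1
#5 stroke at J1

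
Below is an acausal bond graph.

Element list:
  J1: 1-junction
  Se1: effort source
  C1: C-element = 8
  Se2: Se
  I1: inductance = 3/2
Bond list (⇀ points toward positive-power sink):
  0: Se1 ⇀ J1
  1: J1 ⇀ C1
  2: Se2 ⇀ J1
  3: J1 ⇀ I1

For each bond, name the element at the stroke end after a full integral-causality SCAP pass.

β0 |J1  (Se1 fixes effort; stroke away)
β2 |J1  (Se2 (Se) sets effort on bond)
β1 |J1  (C1 integral (e out))
β3 |I1  (only one flow-in slot at J1)

b0 →J1
b1 →J1
b2 →J1
b3 →I1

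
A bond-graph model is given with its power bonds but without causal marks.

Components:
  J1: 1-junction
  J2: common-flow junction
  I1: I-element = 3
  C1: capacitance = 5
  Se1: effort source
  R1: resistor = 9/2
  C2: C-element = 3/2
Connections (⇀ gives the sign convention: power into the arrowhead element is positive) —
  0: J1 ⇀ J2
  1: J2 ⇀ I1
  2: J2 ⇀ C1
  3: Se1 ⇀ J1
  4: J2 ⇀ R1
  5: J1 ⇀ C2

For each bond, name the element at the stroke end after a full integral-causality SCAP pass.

b0 |J2
b1 |I1
b2 |J2
b3 |J1
b4 |J2
b5 |J1

bond 3 |J1  (Se1: effort source, stroke at far end)
bond 1 |I1  (I1 integral (f out))
bond 0 |J2  (common-f at J2 fixed by 1)
bond 2 |J2  (1-jn J2 has f-setter on 1)
bond 4 |J2  (J2: bond 1 brought flow, rest push out)
bond 5 |J1  (common-f at J1 fixed by 0)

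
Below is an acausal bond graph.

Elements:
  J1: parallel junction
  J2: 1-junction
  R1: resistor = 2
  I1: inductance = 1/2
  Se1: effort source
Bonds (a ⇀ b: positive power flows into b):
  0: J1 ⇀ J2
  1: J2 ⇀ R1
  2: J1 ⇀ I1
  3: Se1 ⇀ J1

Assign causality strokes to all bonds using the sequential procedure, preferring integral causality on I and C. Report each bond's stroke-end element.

#3 stroke at J1  (source Se1 imposes e)
#0 stroke at J2  (J1: bond 3 brought effort, rest push out)
#2 stroke at I1  (J1: bond 3 brought effort, rest push out)
#1 stroke at R1  (J2 needs exactly one f-in)

b0 →J2
b1 →R1
b2 →I1
b3 →J1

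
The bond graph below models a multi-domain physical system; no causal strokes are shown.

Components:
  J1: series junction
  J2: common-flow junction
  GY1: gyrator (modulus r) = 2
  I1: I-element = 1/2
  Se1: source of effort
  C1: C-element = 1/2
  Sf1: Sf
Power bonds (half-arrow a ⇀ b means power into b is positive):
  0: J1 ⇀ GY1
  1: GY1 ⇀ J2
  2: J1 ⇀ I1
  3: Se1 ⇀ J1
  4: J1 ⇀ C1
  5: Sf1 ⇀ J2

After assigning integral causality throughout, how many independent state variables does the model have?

2  (C1, I1 all integral)

b3 stroke→J1  (Se1 (Se) sets effort on bond)
b5 stroke→Sf1  (Sf1 (Sf) sets flow on bond)
b1 stroke→J2  (J2: bond 5 brought flow, rest push out)
b0 stroke→J1  (GY1: gyrator matches bond 1)
b2 stroke→I1  (I1: I, integral causality)
b4 stroke→J1  (1-jn J1 has f-setter on 2)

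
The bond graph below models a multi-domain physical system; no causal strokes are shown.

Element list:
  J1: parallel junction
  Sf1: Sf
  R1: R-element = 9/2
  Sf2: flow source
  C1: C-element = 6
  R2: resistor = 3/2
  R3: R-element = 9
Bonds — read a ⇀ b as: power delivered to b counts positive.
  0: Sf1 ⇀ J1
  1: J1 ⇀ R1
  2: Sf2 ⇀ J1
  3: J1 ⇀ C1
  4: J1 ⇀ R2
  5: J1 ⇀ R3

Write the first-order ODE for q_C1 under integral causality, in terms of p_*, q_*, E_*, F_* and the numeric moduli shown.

dq_C1/dt = F_Sf1 + F_Sf2 - q_C1/6

#0 |Sf1  (source Sf1 imposes f)
#2 |Sf2  (Sf2: flow source, stroke at near end)
#3 |J1  (C1: C, integral causality)
#1 |R1  (common-e at J1 fixed by 3)
#4 |R2  (J1: bond 3 brought effort, rest push out)
#5 |R3  (common-e at J1 fixed by 3)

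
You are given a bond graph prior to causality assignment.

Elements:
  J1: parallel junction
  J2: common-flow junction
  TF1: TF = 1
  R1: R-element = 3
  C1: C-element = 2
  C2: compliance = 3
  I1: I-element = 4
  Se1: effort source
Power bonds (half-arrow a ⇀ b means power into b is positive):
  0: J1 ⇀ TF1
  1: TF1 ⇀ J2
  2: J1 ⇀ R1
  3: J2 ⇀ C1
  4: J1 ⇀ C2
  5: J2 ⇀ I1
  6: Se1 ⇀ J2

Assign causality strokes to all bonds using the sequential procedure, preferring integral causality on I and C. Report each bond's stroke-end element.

#6 stroke at J2  (Se1 fixes effort; stroke away)
#3 stroke at J2  (C1 integral (e out))
#4 stroke at J1  (C2 integral (e out))
#0 stroke at TF1  (J1: bond 4 brought effort, rest push out)
#2 stroke at R1  (J1: bond 4 brought effort, rest push out)
#1 stroke at J2  (TF1 one-in-one-out from 0)
#5 stroke at I1  (only one flow-in slot at J2)

β0 stroke→TF1
β1 stroke→J2
β2 stroke→R1
β3 stroke→J2
β4 stroke→J1
β5 stroke→I1
β6 stroke→J2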